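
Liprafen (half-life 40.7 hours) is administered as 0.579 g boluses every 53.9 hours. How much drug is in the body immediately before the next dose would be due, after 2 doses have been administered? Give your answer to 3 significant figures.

0.324 g

The 2 doses were given 107.8, 53.9 hours ago.
Total = 0.579·(1/2)^(107.8/40.7) + 0.579·(1/2)^(53.9/40.7)
      = 0.092333 + 0.23122 ≈ 0.32355 g.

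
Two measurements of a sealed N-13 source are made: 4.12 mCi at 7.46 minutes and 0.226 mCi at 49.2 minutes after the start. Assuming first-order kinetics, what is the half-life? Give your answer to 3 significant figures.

9.97 minutes

Over Δt = 49.2 − 7.46 = 41.74 minutes, the level fell by a factor of 4.12/0.226 ≈ 18.23.
n = log₂(18.23) ≈ 4.1882 half-lives, so t½ = 41.74/4.1882 ≈ 9.966 minutes.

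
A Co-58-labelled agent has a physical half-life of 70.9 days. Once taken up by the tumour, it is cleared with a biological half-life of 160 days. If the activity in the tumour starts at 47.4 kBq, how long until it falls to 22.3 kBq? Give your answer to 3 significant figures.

53.4 days

1/t_eff = 1/t_phys + 1/t_biol = 1/70.9 + 1/160 = 0.020354 per day.
t_eff = 70.9 × 160 / (70.9 + 160) ≈ 49.129 days.
n = log₂(47.4/22.3) ≈ 1.0878; t = 1.0878 × 49.129 ≈ 53.445 days.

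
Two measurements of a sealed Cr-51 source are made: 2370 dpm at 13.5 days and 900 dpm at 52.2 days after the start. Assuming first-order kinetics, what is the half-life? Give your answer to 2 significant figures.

28 days

Over Δt = 52.2 − 13.5 = 38.7 days, the level fell by a factor of 2370/900 ≈ 2.6333.
n = log₂(2.6333) ≈ 1.3969 half-lives, so t½ = 38.7/1.3969 ≈ 27.704 days.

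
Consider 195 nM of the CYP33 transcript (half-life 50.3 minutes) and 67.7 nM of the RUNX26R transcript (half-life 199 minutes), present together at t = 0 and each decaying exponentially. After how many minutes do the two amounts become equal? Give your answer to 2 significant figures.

100 minutes

Set 195·(1/2)^(t/50.3) = 67.7·(1/2)^(t/199).
Taking log₂: log₂(195/67.7) = t·(1/50.3 − 1/199).
log₂(2.8804) = 1.5262; 1/50.3 − 1/199 = 0.014856.
t = 1.5262 / 0.014856 ≈ 102.74 minutes.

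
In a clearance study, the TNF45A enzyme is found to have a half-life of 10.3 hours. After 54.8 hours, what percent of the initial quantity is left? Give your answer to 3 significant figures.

n = 54.8/10.3 ≈ 5.3204 half-lives.
Fraction remaining = (1/2)^5.3204 ≈ 0.025027, i.e. 2.5027%.

2.50%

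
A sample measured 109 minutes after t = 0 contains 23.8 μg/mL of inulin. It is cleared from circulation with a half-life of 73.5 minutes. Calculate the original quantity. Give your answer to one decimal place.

66.5 μg/mL

Number of half-lives elapsed: n = 109/73.5 ≈ 1.483.
A₀ = A × 2^n = 23.8 × 2^1.483 = 23.8 × 2.7953 ≈ 66.528 μg/mL.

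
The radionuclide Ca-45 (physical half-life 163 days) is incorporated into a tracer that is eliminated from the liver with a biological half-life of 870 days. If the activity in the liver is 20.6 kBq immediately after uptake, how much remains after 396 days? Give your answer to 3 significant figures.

2.79 kBq

1/t_eff = 1/t_phys + 1/t_biol = 1/163 + 1/870 = 0.0072844 per day.
t_eff = 163 × 870 / (163 + 870) ≈ 137.28 days.
Remaining = 20.6 × (1/2)^(396/137.28) = 20.6 × (1/2)^2.8846 ≈ 2.7894 kBq.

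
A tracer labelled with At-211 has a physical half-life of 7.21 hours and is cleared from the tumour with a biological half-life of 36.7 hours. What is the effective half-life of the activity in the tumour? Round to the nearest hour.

1/t_eff = 1/t_phys + 1/t_biol = 1/7.21 + 1/36.7 = 0.16594 per hour.
t_eff = 7.21 × 36.7 / (7.21 + 36.7) ≈ 6.0261 hours.

6 hours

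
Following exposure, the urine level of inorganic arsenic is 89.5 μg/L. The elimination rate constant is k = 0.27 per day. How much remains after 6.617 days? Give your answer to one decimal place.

t½ = ln 2 / k = 0.69315 / 0.27 ≈ 2.5672 days.
Number of half-lives: n = 6.617/2.5672 ≈ 2.5775.
Remaining = 89.5 × (1/2)^2.5775 = 89.5 × 0.16753 ≈ 14.994 μg/L.

15.0 μg/L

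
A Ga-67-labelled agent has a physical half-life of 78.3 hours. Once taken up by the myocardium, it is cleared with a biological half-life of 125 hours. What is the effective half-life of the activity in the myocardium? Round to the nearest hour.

1/t_eff = 1/t_phys + 1/t_biol = 1/78.3 + 1/125 = 0.020771 per hour.
t_eff = 78.3 × 125 / (78.3 + 125) ≈ 48.143 hours.

48 hours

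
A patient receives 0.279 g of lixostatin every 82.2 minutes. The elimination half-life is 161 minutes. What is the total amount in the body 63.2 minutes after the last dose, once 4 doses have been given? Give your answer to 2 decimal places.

The 4 doses were given 309.8, 227.6, 145.4, 63.2 minutes ago.
Total = 0.279·(1/2)^(309.8/161) + 0.279·(1/2)^(227.6/161) + 0.279·(1/2)^(145.4/161) + 0.279·(1/2)^(63.2/161)
      = 0.073511 + 0.10472 + 0.14919 + 0.21254 ≈ 0.53996 g.

0.54 g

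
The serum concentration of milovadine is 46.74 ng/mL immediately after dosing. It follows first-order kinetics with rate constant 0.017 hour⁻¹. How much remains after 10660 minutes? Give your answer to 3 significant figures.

t½ = ln 2 / λ = 0.69315 / 0.017 ≈ 40.773 hours.
Convert the elapsed time: 10660 minutes = 177.667 hours.
Number of half-lives: n = 177.667/40.773 ≈ 4.3574.
Remaining = 46.74 × (1/2)^4.3574 = 46.74 × 0.048785 ≈ 2.2802 ng/mL.

2.28 ng/mL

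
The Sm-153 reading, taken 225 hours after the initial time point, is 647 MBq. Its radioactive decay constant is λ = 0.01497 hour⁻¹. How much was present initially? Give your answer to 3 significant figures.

t½ = ln 2 / λ = 0.69315 / 0.01497 ≈ 46.302 hours.
Number of half-lives elapsed: n = 225/46.302 ≈ 4.8594.
A₀ = A × 2^n = 647 × 2^4.8594 = 647 × 29.028 ≈ 18781 MBq.

18800 MBq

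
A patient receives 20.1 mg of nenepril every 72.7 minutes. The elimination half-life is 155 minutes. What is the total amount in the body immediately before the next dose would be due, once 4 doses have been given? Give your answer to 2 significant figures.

38 mg

The 4 doses were given 290.8, 218.1, 145.4, 72.7 minutes ago.
Total = 20.1·(1/2)^(290.8/155) + 20.1·(1/2)^(218.1/155) + 20.1·(1/2)^(145.4/155) + 20.1·(1/2)^(72.7/155)
      = 5.4755 + 7.5791 + 10.491 + 14.521 ≈ 38.067 mg.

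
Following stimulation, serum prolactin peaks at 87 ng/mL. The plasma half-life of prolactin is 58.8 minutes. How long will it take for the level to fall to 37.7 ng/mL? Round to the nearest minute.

71 minutes

Fraction remaining = 37.7/87 ≈ 0.43333.
n = log₂(87/37.7) = ln(2.3077)/ln 2 ≈ 1.2065 half-lives.
t = n × t½ = 1.2065 × 58.8 ≈ 70.939 minutes.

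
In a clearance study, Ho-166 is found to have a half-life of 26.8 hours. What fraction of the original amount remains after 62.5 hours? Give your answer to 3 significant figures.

n = 62.5/26.8 ≈ 2.3321 half-lives.
Fraction remaining = (1/2)^2.3321 ≈ 0.1986.

0.199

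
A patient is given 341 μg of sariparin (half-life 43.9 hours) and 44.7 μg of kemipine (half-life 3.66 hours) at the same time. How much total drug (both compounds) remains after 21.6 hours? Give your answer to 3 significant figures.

243 μg

sariparin: 341 × (1/2)^(21.6/43.9) = 341 × (1/2)^0.49203 ≈ 242.46 μg.
kemipine: 44.7 × (1/2)^(21.6/3.66) = 44.7 × (1/2)^5.9016 ≈ 0.74772 μg.
Total = 242.46 + 0.74772 ≈ 243.21 μg.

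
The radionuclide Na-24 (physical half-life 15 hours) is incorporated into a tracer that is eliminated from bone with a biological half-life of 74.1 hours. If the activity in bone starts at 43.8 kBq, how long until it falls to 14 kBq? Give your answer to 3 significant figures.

20.5 hours

1/t_eff = 1/t_phys + 1/t_biol = 1/15 + 1/74.1 = 0.080162 per hour.
t_eff = 15 × 74.1 / (15 + 74.1) ≈ 12.475 hours.
n = log₂(43.8/14) ≈ 1.6455; t = 1.6455 × 12.475 ≈ 20.527 hours.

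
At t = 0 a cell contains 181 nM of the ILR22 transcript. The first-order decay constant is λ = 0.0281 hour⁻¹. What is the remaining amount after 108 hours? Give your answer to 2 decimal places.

8.70 nM

t½ = ln 2 / λ = 0.69315 / 0.0281 ≈ 24.667 hours.
Number of half-lives: n = 108/24.667 ≈ 4.3783.
Remaining = 181 × (1/2)^4.3783 = 181 × 0.048084 ≈ 8.7033 nM.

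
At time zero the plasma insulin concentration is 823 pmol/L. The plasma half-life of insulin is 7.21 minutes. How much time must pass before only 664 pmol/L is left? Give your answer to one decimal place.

Fraction remaining = 664/823 ≈ 0.8068.
n = log₂(823/664) = ln(1.2395)/ln 2 ≈ 0.30971 half-lives.
t = n × t½ = 0.30971 × 7.21 ≈ 2.233 minutes.

2.2 minutes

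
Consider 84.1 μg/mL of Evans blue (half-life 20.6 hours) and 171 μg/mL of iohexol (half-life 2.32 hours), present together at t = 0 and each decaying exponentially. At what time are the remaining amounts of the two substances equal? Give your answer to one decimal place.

2.7 hours

Set 84.1·(1/2)^(t/20.6) = 171·(1/2)^(t/2.32).
Taking log₂: log₂(84.1/171) = t·(1/20.6 − 1/2.32).
log₂(0.49181) = -1.0238; 1/20.6 − 1/2.32 = -0.38249.
t = -1.0238 / -0.38249 ≈ 2.6767 hours.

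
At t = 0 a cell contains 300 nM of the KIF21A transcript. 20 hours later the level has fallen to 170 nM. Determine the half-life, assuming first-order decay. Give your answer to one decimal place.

24.4 hours

A/A₀ = 170/300 ≈ 0.56667.
n = log₂(1.7647) ≈ 0.81943 half-lives elapsed in 20 hours.
t½ = 20/0.81943 ≈ 24.407 hours.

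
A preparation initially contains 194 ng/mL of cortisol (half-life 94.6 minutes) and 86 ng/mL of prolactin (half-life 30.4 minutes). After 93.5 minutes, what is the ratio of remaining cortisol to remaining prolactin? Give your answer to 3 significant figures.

cortisol: 194 × (1/2)^(93.5/94.6) = 194 × (1/2)^0.98837 ≈ 97.785 ng/mL.
prolactin: 86 × (1/2)^(93.5/30.4) = 86 × (1/2)^3.0757 ≈ 10.201 ng/mL.
Ratio ≈ 97.785 / 10.201 ≈ 9.586.

9.59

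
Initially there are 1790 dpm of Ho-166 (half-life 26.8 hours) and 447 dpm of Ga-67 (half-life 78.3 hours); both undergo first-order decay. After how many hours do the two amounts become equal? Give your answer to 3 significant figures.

81.6 hours

Set 1790·(1/2)^(t/26.8) = 447·(1/2)^(t/78.3).
Taking log₂: log₂(1790/447) = t·(1/26.8 − 1/78.3).
log₂(4.0045) = 2.0016; 1/26.8 − 1/78.3 = 0.024542.
t = 2.0016 / 0.024542 ≈ 81.559 hours.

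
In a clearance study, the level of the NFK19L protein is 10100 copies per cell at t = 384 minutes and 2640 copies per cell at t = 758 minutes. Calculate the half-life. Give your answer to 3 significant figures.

193 minutes

Over Δt = 758 − 384 = 374 minutes, the level fell by a factor of 10100/2640 ≈ 3.8258.
n = log₂(3.8258) ≈ 1.9357 half-lives, so t½ = 374/1.9357 ≈ 193.21 minutes.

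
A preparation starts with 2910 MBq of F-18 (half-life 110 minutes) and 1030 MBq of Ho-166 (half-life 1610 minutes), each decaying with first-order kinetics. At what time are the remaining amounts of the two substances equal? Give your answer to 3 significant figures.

177 minutes

Set 2910·(1/2)^(t/110) = 1030·(1/2)^(t/1610).
Taking log₂: log₂(2910/1030) = t·(1/110 − 1/1610).
log₂(2.8252) = 1.4984; 1/110 − 1/1610 = 0.0084698.
t = 1.4984 / 0.0084698 ≈ 176.91 minutes.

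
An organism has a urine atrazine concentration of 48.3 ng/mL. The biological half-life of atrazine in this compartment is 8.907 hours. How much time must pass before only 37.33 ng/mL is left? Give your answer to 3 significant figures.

3.31 hours

Fraction remaining = 37.33/48.3 ≈ 0.77288.
n = log₂(48.3/37.33) = ln(1.2939)/ln 2 ≈ 0.37169 half-lives.
t = n × t½ = 0.37169 × 8.907 ≈ 3.3106 hours.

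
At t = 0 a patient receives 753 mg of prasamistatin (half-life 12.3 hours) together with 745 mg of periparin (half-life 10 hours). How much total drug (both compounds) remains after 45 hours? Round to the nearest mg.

93 mg

prasamistatin: 753 × (1/2)^(45/12.3) = 753 × (1/2)^3.6585 ≈ 59.63 mg.
periparin: 745 × (1/2)^(45/10) = 745 × (1/2)^4.5 ≈ 32.925 mg.
Total = 59.63 + 32.925 ≈ 92.555 mg.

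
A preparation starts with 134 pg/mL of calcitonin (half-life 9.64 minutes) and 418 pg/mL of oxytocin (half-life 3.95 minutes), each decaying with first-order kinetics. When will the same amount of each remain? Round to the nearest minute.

11 minutes

Set 134·(1/2)^(t/9.64) = 418·(1/2)^(t/3.95).
Taking log₂: log₂(134/418) = t·(1/9.64 − 1/3.95).
log₂(0.32057) = -1.6413; 1/9.64 − 1/3.95 = -0.14943.
t = -1.6413 / -0.14943 ≈ 10.984 minutes.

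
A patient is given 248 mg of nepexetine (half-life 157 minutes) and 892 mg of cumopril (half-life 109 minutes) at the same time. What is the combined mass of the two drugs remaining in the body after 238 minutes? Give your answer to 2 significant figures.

280 mg

nepexetine: 248 × (1/2)^(238/157) = 248 × (1/2)^1.5159 ≈ 86.719 mg.
cumopril: 892 × (1/2)^(238/109) = 892 × (1/2)^2.1835 ≈ 196.37 mg.
Total = 86.719 + 196.37 ≈ 283.09 mg.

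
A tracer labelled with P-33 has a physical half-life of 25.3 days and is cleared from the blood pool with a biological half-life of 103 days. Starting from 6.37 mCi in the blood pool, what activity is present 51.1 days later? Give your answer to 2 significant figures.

1/t_eff = 1/t_phys + 1/t_biol = 1/25.3 + 1/103 = 0.049234 per day.
t_eff = 25.3 × 103 / (25.3 + 103) ≈ 20.311 days.
Remaining = 6.37 × (1/2)^(51.1/20.311) = 6.37 × (1/2)^2.5159 ≈ 1.1137 mCi.

1.1 mCi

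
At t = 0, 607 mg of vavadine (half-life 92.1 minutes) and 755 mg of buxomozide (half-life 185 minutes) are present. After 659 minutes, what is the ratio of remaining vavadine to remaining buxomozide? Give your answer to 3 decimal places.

vavadine: 607 × (1/2)^(659/92.1) = 607 × (1/2)^7.1553 ≈ 4.2583 mg.
buxomozide: 755 × (1/2)^(659/185) = 755 × (1/2)^3.5622 ≈ 63.919 mg.
Ratio ≈ 4.2583 / 63.919 ≈ 0.066621.

0.067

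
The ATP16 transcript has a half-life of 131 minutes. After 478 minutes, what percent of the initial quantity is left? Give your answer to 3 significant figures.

7.97%

n = 478/131 ≈ 3.6489 half-lives.
Fraction remaining = (1/2)^3.6489 ≈ 0.079723, i.e. 7.9723%.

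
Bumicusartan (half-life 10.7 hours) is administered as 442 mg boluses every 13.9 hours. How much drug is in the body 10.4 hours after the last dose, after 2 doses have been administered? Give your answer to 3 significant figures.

The 2 doses were given 24.3, 10.4 hours ago.
Total = 442·(1/2)^(24.3/10.7) + 442·(1/2)^(10.4/10.7)
      = 91.575 + 225.34 ≈ 316.91 mg.

317 mg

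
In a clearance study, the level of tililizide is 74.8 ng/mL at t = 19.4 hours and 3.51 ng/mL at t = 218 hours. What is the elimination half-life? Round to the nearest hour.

45 hours

Over Δt = 218 − 19.4 = 198.6 hours, the level fell by a factor of 74.8/3.51 ≈ 21.311.
n = log₂(21.311) ≈ 4.4135 half-lives, so t½ = 198.6/4.4135 ≈ 44.998 hours.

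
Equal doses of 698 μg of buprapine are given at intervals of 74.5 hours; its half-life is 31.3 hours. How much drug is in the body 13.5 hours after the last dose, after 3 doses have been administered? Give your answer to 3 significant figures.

The 3 doses were given 162.5, 88, 13.5 hours ago.
Total = 698·(1/2)^(162.5/31.3) + 698·(1/2)^(88/31.3) + 698·(1/2)^(13.5/31.3)
      = 19.099 + 99.428 + 517.63 ≈ 636.16 μg.

636 μg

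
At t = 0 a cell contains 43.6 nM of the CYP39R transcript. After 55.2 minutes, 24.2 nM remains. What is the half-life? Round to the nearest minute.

A/A₀ = 24.2/43.6 ≈ 0.55505.
n = log₂(1.8017) ≈ 0.84932 half-lives elapsed in 55.2 minutes.
t½ = 55.2/0.84932 ≈ 64.993 minutes.

65 minutes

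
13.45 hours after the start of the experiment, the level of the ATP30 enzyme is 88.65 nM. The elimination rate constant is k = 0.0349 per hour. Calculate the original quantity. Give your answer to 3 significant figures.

t½ = ln 2 / k = 0.69315 / 0.0349 ≈ 19.861 hours.
Number of half-lives elapsed: n = 13.45/19.861 ≈ 0.67721.
A₀ = A × 2^n = 88.65 × 2^0.67721 = 88.65 × 1.599 ≈ 141.76 nM.

142 nM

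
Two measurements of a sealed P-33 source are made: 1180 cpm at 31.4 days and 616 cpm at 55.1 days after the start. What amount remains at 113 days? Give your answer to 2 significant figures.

Over Δt = 55.1 − 31.4 = 23.7 days, the level fell by a factor of 1180/616 ≈ 1.9156.
n = log₂(1.9156) ≈ 0.93778 half-lives, so t½ = 23.7/0.93778 ≈ 25.272 days.
From t = 55.1 to t = 113: 616 × (1/2)^((113−55.1)/25.272) ≈ 125.87 cpm.

130 cpm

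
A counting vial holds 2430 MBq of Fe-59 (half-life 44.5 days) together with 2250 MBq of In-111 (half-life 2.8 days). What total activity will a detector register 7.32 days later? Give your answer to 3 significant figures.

2540 MBq

Fe-59: 2430 × (1/2)^(7.32/44.5) = 2430 × (1/2)^0.16449 ≈ 2168.1 MBq.
In-111: 2250 × (1/2)^(7.32/2.8) = 2250 × (1/2)^2.6143 ≈ 367.45 MBq.
Total = 2168.1 + 367.45 ≈ 2535.6 MBq.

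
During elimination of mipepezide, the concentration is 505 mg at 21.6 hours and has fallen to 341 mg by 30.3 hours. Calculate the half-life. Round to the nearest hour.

Over Δt = 30.3 − 21.6 = 8.7 hours, the level fell by a factor of 505/341 ≈ 1.4809.
n = log₂(1.4809) ≈ 0.56651 half-lives, so t½ = 8.7/0.56651 ≈ 15.357 hours.

15 hours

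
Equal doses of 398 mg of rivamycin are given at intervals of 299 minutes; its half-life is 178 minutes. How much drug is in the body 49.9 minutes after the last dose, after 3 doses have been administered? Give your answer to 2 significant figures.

The 3 doses were given 647.9, 348.9, 49.9 minutes ago.
Total = 398·(1/2)^(647.9/178) + 398·(1/2)^(348.9/178) + 398·(1/2)^(49.9/178)
      = 31.928 + 102.29 + 327.71 ≈ 461.93 mg.

460 mg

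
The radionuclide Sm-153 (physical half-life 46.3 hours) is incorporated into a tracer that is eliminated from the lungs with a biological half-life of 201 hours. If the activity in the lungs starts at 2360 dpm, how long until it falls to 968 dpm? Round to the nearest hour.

1/t_eff = 1/t_phys + 1/t_biol = 1/46.3 + 1/201 = 0.026573 per hour.
t_eff = 46.3 × 201 / (46.3 + 201) ≈ 37.632 hours.
n = log₂(2360/968) ≈ 1.2857; t = 1.2857 × 37.632 ≈ 48.383 hours.

48 hours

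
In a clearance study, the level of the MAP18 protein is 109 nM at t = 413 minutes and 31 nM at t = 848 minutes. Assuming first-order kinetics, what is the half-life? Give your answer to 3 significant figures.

Over Δt = 848 − 413 = 435 minutes, the level fell by a factor of 109/31 ≈ 3.5161.
n = log₂(3.5161) ≈ 1.814 half-lives, so t½ = 435/1.814 ≈ 239.8 minutes.

240 minutes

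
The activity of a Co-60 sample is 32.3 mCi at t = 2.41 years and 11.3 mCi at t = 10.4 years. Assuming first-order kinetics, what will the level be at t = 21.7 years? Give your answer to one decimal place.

2.6 mCi

Over Δt = 10.4 − 2.41 = 7.99 years, the level fell by a factor of 32.3/11.3 ≈ 2.8584.
n = log₂(2.8584) ≈ 1.5152 half-lives, so t½ = 7.99/1.5152 ≈ 5.2732 years.
From t = 10.4 to t = 21.7: 11.3 × (1/2)^((21.7−10.4)/5.2732) ≈ 2.5586 mCi.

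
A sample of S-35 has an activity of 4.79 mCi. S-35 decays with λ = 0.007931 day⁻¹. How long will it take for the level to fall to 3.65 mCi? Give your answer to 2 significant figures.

34 days

t½ = ln 2 / λ = 0.69315 / 0.007931 ≈ 87.397 days.
Fraction remaining = 3.65/4.79 ≈ 0.762.
n = log₂(4.79/3.65) = ln(1.3123)/ln 2 ≈ 0.39213 half-lives.
t = n × t½ = 0.39213 × 87.397 ≈ 34.271 days.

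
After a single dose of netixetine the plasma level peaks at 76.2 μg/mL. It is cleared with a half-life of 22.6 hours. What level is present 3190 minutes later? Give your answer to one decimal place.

14.9 μg/mL

Convert the elapsed time: 3190 minutes = 53.1667 hours.
Number of half-lives: n = 53.1667/22.6 ≈ 2.3525.
Remaining = 76.2 × (1/2)^2.3525 = 76.2 × 0.19581 ≈ 14.92 μg/mL.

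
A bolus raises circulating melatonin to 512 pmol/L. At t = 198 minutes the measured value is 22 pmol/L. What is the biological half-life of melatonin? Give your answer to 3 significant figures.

A/A₀ = 22/512 ≈ 0.042969.
n = log₂(23.273) ≈ 4.5406 half-lives elapsed in 198 minutes.
t½ = 198/4.5406 ≈ 43.607 minutes.

43.6 minutes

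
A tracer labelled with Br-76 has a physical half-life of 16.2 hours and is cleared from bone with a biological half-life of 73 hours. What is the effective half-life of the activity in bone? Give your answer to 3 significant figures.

1/t_eff = 1/t_phys + 1/t_biol = 1/16.2 + 1/73 = 0.075427 per hour.
t_eff = 16.2 × 73 / (16.2 + 73) ≈ 13.258 hours.

13.3 hours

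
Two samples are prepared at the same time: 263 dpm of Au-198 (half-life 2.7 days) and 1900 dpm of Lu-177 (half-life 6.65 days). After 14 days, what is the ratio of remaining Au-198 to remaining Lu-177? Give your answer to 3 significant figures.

Au-198: 263 × (1/2)^(14/2.7) = 263 × (1/2)^5.1852 ≈ 7.2287 dpm.
Lu-177: 1900 × (1/2)^(14/6.65) = 1900 × (1/2)^2.1053 ≈ 441.58 dpm.
Ratio ≈ 7.2287 / 441.58 ≈ 0.01637.

0.0164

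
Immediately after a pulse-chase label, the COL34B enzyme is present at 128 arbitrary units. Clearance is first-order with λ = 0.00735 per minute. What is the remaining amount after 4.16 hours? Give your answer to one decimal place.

t½ = ln 2 / λ = 0.69315 / 0.00735 ≈ 94.306 minutes.
Convert the elapsed time: 4.16 hours = 249.6 minutes.
Number of half-lives: n = 249.6/94.306 ≈ 2.6467.
Remaining = 128 × (1/2)^2.6467 = 128 × 0.15968 ≈ 20.44 arbitrary units.

20.4 arbitrary units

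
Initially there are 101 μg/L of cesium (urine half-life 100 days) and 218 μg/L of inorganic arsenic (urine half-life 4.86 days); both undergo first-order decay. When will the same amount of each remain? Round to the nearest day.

6 days

Set 101·(1/2)^(t/100) = 218·(1/2)^(t/4.86).
Taking log₂: log₂(101/218) = t·(1/100 − 1/4.86).
log₂(0.4633) = -1.11; 1/100 − 1/4.86 = -0.19576.
t = -1.11 / -0.19576 ≈ 5.67 days.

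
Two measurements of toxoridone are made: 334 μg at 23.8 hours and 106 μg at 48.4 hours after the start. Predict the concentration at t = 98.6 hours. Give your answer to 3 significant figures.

10.2 μg

Over Δt = 48.4 − 23.8 = 24.6 hours, the level fell by a factor of 334/106 ≈ 3.1509.
n = log₂(3.1509) ≈ 1.6558 half-lives, so t½ = 24.6/1.6558 ≈ 14.857 hours.
From t = 48.4 to t = 98.6: 106 × (1/2)^((98.6−48.4)/14.857) ≈ 10.19 μg.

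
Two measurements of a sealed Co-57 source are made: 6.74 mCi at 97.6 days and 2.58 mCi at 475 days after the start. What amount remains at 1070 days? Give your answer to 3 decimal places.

0.568 mCi

Over Δt = 475 − 97.6 = 377.4 days, the level fell by a factor of 6.74/2.58 ≈ 2.6124.
n = log₂(2.6124) ≈ 1.3854 half-lives, so t½ = 377.4/1.3854 ≈ 272.42 days.
From t = 475 to t = 1070: 2.58 × (1/2)^((1070−475)/272.42) ≈ 0.56771 mCi.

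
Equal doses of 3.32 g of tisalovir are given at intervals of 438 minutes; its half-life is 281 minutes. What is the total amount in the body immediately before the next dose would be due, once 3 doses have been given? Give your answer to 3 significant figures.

1.64 g

The 3 doses were given 1314, 876, 438 minutes ago.
Total = 3.32·(1/2)^(1314/281) + 3.32·(1/2)^(876/281) + 3.32·(1/2)^(438/281)
      = 0.12986 + 0.38256 + 1.127 ≈ 1.6394 g.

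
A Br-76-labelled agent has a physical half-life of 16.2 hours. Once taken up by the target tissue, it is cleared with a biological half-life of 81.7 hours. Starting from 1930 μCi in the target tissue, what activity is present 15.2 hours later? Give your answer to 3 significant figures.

1/t_eff = 1/t_phys + 1/t_biol = 1/16.2 + 1/81.7 = 0.073968 per hour.
t_eff = 16.2 × 81.7 / (16.2 + 81.7) ≈ 13.519 hours.
Remaining = 1930 × (1/2)^(15.2/13.519) = 1930 × (1/2)^1.1243 ≈ 885.33 μCi.

885 μCi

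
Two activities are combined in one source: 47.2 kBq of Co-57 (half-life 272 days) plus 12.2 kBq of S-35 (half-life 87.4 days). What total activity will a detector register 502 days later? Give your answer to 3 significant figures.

Co-57: 47.2 × (1/2)^(502/272) = 47.2 × (1/2)^1.8456 ≈ 13.133 kBq.
S-35: 12.2 × (1/2)^(502/87.4) = 12.2 × (1/2)^5.7437 ≈ 0.22768 kBq.
Total = 13.133 + 0.22768 ≈ 13.361 kBq.

13.4 kBq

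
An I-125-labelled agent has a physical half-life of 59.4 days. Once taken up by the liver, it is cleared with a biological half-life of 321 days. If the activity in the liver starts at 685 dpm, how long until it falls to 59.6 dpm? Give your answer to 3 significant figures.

1/t_eff = 1/t_phys + 1/t_biol = 1/59.4 + 1/321 = 0.01995 per day.
t_eff = 59.4 × 321 / (59.4 + 321) ≈ 50.125 days.
n = log₂(685/59.6) ≈ 3.5227; t = 3.5227 × 50.125 ≈ 176.57 days.

177 days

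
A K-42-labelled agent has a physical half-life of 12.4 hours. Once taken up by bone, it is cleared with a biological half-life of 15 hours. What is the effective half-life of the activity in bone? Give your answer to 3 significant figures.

6.79 hours

1/t_eff = 1/t_phys + 1/t_biol = 1/12.4 + 1/15 = 0.14731 per hour.
t_eff = 12.4 × 15 / (12.4 + 15) ≈ 6.7883 hours.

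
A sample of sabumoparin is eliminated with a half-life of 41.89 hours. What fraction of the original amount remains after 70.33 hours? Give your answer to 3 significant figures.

0.312

n = 70.33/41.89 ≈ 1.6789 half-lives.
Fraction remaining = (1/2)^1.6789 ≈ 0.31232.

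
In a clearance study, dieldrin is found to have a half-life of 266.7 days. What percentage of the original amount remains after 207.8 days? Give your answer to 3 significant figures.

n = 207.8/266.7 ≈ 0.77915 half-lives.
Fraction remaining = (1/2)^0.77915 ≈ 0.58271, i.e. 58.271%.

58.3%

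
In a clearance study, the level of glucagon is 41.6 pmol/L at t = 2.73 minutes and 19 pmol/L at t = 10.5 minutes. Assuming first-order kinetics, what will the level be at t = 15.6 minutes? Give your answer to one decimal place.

Over Δt = 10.5 − 2.73 = 7.77 minutes, the level fell by a factor of 41.6/19 ≈ 2.1895.
n = log₂(2.1895) ≈ 1.1306 half-lives, so t½ = 7.77/1.1306 ≈ 6.8726 minutes.
From t = 10.5 to t = 15.6: 19 × (1/2)^((15.6−10.5)/6.8726) ≈ 11.36 pmol/L.

11.4 pmol/L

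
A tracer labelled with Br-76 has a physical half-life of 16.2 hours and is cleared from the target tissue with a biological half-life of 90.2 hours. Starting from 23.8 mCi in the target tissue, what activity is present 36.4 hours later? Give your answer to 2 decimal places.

1/t_eff = 1/t_phys + 1/t_biol = 1/16.2 + 1/90.2 = 0.072815 per hour.
t_eff = 16.2 × 90.2 / (16.2 + 90.2) ≈ 13.733 hours.
Remaining = 23.8 × (1/2)^(36.4/13.733) = 23.8 × (1/2)^2.6505 ≈ 3.7906 mCi.

3.79 mCi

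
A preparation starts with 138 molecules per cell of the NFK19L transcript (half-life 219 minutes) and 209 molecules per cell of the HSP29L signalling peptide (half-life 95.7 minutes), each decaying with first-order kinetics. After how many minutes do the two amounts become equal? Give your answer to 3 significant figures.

102 minutes

Set 138·(1/2)^(t/219) = 209·(1/2)^(t/95.7).
Taking log₂: log₂(138/209) = t·(1/219 − 1/95.7).
log₂(0.66029) = -0.59883; 1/219 − 1/95.7 = -0.0058831.
t = -0.59883 / -0.0058831 ≈ 101.79 minutes.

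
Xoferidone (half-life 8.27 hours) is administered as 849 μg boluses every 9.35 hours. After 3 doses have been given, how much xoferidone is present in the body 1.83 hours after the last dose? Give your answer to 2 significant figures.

1200 μg

The 3 doses were given 20.53, 11.18, 1.83 hours ago.
Total = 849·(1/2)^(20.53/8.27) + 849·(1/2)^(11.18/8.27) + 849·(1/2)^(1.83/8.27)
      = 151.92 + 332.62 + 728.27 ≈ 1212.8 μg.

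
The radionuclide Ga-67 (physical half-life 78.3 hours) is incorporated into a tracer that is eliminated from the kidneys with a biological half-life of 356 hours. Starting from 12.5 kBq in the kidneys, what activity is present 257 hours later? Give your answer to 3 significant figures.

0.779 kBq

1/t_eff = 1/t_phys + 1/t_biol = 1/78.3 + 1/356 = 0.01558 per hour.
t_eff = 78.3 × 356 / (78.3 + 356) ≈ 64.183 hours.
Remaining = 12.5 × (1/2)^(257/64.183) = 12.5 × (1/2)^4.0042 ≈ 0.779 kBq.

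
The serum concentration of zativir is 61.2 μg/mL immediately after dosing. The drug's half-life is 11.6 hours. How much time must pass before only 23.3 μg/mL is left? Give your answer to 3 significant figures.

16.2 hours

Fraction remaining = 23.3/61.2 ≈ 0.38072.
n = log₂(61.2/23.3) = ln(2.6266)/ln 2 ≈ 1.3932 half-lives.
t = n × t½ = 1.3932 × 11.6 ≈ 16.161 hours.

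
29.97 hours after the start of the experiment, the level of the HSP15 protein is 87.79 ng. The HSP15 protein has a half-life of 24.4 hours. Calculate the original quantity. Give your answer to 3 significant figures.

206 ng

Number of half-lives elapsed: n = 29.97/24.4 ≈ 1.2283.
A₀ = A × 2^n = 87.79 × 2^1.2283 = 87.79 × 2.3429 ≈ 205.68 ng.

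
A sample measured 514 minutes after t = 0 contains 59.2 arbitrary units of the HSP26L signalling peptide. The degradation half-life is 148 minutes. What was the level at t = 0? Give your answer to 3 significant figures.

Number of half-lives elapsed: n = 514/148 ≈ 3.473.
A₀ = A × 2^n = 59.2 × 2^3.473 = 59.2 × 11.104 ≈ 657.34 arbitrary units.

657 arbitrary units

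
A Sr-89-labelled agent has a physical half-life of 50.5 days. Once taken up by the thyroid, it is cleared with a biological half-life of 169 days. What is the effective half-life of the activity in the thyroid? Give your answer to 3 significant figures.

1/t_eff = 1/t_phys + 1/t_biol = 1/50.5 + 1/169 = 0.025719 per day.
t_eff = 50.5 × 169 / (50.5 + 169) ≈ 38.882 days.

38.9 days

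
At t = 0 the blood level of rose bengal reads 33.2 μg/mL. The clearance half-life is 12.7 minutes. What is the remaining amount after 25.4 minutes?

Elapsed time is 2 half-lives (25.4/12.7).
Each half-life halves the amount: 33.2 × (1/2)^2 = 33.2/4 = 8.3 μg/mL.

8.3 μg/mL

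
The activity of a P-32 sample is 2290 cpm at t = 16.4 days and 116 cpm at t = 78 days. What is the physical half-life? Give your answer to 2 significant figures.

Over Δt = 78 − 16.4 = 61.6 days, the level fell by a factor of 2290/116 ≈ 19.741.
n = log₂(19.741) ≈ 4.3032 half-lives, so t½ = 61.6/4.3032 ≈ 14.315 days.

14 days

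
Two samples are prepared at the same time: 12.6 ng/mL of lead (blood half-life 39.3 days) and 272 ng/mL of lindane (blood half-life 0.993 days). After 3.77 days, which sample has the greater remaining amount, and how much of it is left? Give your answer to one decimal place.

lindane, 19.6 ng/mL

lead: 12.6 × (1/2)^0.095929 ≈ 11.789 ng/mL.
lindane: 272 × (1/2)^3.7966 ≈ 19.574 ng/mL.
Lindane has more remaining, at ≈ 19.574 ng/mL.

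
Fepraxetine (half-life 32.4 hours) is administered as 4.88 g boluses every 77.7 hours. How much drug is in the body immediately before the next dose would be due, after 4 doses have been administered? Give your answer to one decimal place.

1.1 g

The 4 doses were given 310.8, 233.1, 155.4, 77.7 hours ago.
Total = 4.88·(1/2)^(310.8/32.4) + 4.88·(1/2)^(233.1/32.4) + 4.88·(1/2)^(155.4/32.4) + 4.88·(1/2)^(77.7/32.4)
      = 0.0063206 + 0.033318 + 0.17563 + 0.92577 ≈ 1.141 g.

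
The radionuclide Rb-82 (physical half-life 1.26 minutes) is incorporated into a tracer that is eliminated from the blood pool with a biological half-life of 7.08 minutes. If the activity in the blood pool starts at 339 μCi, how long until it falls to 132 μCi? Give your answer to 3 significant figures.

1.46 minutes

1/t_eff = 1/t_phys + 1/t_biol = 1/1.26 + 1/7.08 = 0.93489 per minute.
t_eff = 1.26 × 7.08 / (1.26 + 7.08) ≈ 1.0696 minutes.
n = log₂(339/132) ≈ 1.3607; t = 1.3607 × 1.0696 ≈ 1.4555 minutes.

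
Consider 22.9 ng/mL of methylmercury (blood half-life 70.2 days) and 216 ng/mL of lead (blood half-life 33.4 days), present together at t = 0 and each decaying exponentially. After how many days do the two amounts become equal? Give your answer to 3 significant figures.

Set 22.9·(1/2)^(t/70.2) = 216·(1/2)^(t/33.4).
Taking log₂: log₂(22.9/216) = t·(1/70.2 − 1/33.4).
log₂(0.10602) = -3.2376; 1/70.2 − 1/33.4 = -0.015695.
t = -3.2376 / -0.015695 ≈ 206.28 days.

206 days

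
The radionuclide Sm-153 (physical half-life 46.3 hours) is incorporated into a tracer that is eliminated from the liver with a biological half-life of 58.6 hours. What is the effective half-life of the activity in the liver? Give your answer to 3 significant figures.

25.9 hours

1/t_eff = 1/t_phys + 1/t_biol = 1/46.3 + 1/58.6 = 0.038663 per hour.
t_eff = 46.3 × 58.6 / (46.3 + 58.6) ≈ 25.864 hours.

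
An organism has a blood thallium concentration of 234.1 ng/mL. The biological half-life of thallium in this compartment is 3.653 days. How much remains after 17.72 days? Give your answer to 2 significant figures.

8.1 ng/mL

Number of half-lives: n = 17.72/3.653 ≈ 4.8508.
Remaining = 234.1 × (1/2)^4.8508 = 234.1 × 0.034655 ≈ 8.1127 ng/mL.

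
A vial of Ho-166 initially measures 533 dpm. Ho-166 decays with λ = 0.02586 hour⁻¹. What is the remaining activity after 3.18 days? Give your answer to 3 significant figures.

t½ = ln 2 / λ = 0.69315 / 0.02586 ≈ 26.804 hours.
Convert the elapsed time: 3.18 days = 76.32 hours.
Number of half-lives: n = 76.32/26.804 ≈ 2.8474.
Remaining = 533 × (1/2)^2.8474 = 533 × 0.13895 ≈ 74.061 dpm.

74.1 dpm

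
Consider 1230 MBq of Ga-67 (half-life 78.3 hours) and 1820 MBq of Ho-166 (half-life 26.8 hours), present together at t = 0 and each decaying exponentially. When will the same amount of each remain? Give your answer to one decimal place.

Set 1230·(1/2)^(t/78.3) = 1820·(1/2)^(t/26.8).
Taking log₂: log₂(1230/1820) = t·(1/78.3 − 1/26.8).
log₂(0.67582) = -0.56528; 1/78.3 − 1/26.8 = -0.024542.
t = -0.56528 / -0.024542 ≈ 23.033 hours.

23.0 hours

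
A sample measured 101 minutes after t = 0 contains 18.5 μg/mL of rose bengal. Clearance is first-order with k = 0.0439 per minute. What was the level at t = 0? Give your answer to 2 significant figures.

1600 μg/mL

t½ = ln 2 / k = 0.69315 / 0.0439 ≈ 15.789 minutes.
Number of half-lives elapsed: n = 101/15.789 ≈ 6.3968.
A₀ = A × 2^n = 18.5 × 2^6.3968 = 18.5 × 84.259 ≈ 1558.8 μg/mL.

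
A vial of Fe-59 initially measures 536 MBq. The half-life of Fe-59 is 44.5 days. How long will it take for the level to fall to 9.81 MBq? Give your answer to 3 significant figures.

Fraction remaining = 9.81/536 ≈ 0.018302.
n = log₂(536/9.81) = ln(54.638)/ln 2 ≈ 5.7718 half-lives.
t = n × t½ = 5.7718 × 44.5 ≈ 256.85 days.

257 days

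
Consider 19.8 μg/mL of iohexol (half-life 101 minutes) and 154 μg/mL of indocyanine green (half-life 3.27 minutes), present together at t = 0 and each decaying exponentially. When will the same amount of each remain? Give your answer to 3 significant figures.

Set 19.8·(1/2)^(t/101) = 154·(1/2)^(t/3.27).
Taking log₂: log₂(19.8/154) = t·(1/101 − 1/3.27).
log₂(0.12857) = -2.9594; 1/101 − 1/3.27 = -0.29591.
t = -2.9594 / -0.29591 ≈ 10.001 minutes.

10.0 minutes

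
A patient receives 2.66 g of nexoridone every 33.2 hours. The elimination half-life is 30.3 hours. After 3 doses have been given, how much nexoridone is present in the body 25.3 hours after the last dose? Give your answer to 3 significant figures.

The 3 doses were given 91.7, 58.5, 25.3 hours ago.
Total = 2.66·(1/2)^(91.7/30.3) + 2.66·(1/2)^(58.5/30.3) + 2.66·(1/2)^(25.3/30.3)
      = 0.32647 + 0.69773 + 1.4912 ≈ 2.5154 g.

2.52 g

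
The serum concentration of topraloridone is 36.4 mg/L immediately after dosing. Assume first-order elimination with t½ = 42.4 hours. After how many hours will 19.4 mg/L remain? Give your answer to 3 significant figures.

38.5 hours

Fraction remaining = 19.4/36.4 ≈ 0.53297.
n = log₂(36.4/19.4) = ln(1.8763)/ln 2 ≈ 0.90788 half-lives.
t = n × t½ = 0.90788 × 42.4 ≈ 38.494 hours.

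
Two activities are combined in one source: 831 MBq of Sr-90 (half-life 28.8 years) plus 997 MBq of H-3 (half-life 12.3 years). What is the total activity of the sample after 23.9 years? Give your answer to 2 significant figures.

730 MBq

Sr-90: 831 × (1/2)^(23.9/28.8) = 831 × (1/2)^0.82986 ≈ 467.51 MBq.
H-3: 997 × (1/2)^(23.9/12.3) = 997 × (1/2)^1.9431 ≈ 259.28 MBq.
Total = 467.51 + 259.28 ≈ 726.79 MBq.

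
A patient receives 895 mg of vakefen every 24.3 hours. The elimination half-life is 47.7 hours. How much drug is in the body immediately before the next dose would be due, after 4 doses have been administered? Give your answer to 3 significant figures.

1600 mg

The 4 doses were given 97.2, 72.9, 48.6, 24.3 hours ago.
Total = 895·(1/2)^(97.2/47.7) + 895·(1/2)^(72.9/47.7) + 895·(1/2)^(48.6/47.7) + 895·(1/2)^(24.3/47.7)
      = 217.97 + 310.28 + 441.69 + 628.74 ≈ 1598.7 mg.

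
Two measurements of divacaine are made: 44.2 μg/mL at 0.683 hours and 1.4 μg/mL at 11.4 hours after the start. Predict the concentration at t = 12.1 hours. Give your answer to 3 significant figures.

Over Δt = 11.4 − 0.683 = 10.717 hours, the level fell by a factor of 44.2/1.4 ≈ 31.571.
n = log₂(31.571) ≈ 4.9805 half-lives, so t½ = 10.717/4.9805 ≈ 2.1518 hours.
From t = 11.4 to t = 12.1: 1.4 × (1/2)^((12.1−11.4)/2.1518) ≈ 1.1174 μg/mL.

1.12 μg/mL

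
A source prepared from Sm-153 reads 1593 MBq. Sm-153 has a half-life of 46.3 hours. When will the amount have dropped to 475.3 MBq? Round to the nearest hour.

Fraction remaining = 475.3/1593 ≈ 0.29837.
n = log₂(1593/475.3) = ln(3.3516)/ln 2 ≈ 1.7448 half-lives.
t = n × t½ = 1.7448 × 46.3 ≈ 80.786 hours.

81 hours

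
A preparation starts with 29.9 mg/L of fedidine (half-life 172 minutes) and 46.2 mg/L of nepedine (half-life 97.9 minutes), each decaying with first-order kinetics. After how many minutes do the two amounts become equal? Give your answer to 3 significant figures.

Set 29.9·(1/2)^(t/172) = 46.2·(1/2)^(t/97.9).
Taking log₂: log₂(29.9/46.2) = t·(1/172 − 1/97.9).
log₂(0.64719) = -0.62775; 1/172 − 1/97.9 = -0.0044006.
t = -0.62775 / -0.0044006 ≈ 142.65 minutes.

143 minutes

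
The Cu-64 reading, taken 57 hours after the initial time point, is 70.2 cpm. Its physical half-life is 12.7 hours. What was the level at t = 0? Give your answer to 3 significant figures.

1580 cpm

Number of half-lives elapsed: n = 57/12.7 ≈ 4.4882.
A₀ = A × 2^n = 70.2 × 2^4.4882 = 70.2 × 22.443 ≈ 1575.5 cpm.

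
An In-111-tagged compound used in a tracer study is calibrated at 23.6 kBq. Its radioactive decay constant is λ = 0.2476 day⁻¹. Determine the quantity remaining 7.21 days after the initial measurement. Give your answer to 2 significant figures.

t½ = ln 2 / λ = 0.69315 / 0.2476 ≈ 2.7995 days.
Number of half-lives: n = 7.21/2.7995 ≈ 2.5755.
Remaining = 23.6 × (1/2)^2.5755 = 23.6 × 0.16776 ≈ 3.9592 kBq.

4.0 kBq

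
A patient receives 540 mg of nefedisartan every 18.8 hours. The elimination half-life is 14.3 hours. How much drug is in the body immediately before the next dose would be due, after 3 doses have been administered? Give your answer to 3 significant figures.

339 mg

The 3 doses were given 56.4, 37.6, 18.8 hours ago.
Total = 540·(1/2)^(56.4/14.3) + 540·(1/2)^(37.6/14.3) + 540·(1/2)^(18.8/14.3)
      = 35.084 + 87.272 + 217.09 ≈ 339.44 mg.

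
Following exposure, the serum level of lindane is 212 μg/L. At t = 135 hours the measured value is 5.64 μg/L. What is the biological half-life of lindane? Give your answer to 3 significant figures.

25.8 hours

A/A₀ = 5.64/212 ≈ 0.026604.
n = log₂(37.589) ≈ 5.2322 half-lives elapsed in 135 hours.
t½ = 135/5.2322 ≈ 25.802 hours.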